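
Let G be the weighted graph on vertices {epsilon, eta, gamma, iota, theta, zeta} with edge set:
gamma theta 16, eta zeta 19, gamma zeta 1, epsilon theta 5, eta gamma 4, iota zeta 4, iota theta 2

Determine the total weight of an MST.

16

Kruskal: consider edges lightest-first.
gamma zeta (1): add. Components now {theta} {epsilon} {eta} {gamma,zeta} {iota}
iota theta (2): add. Components now {iota,theta} {epsilon} {eta} {gamma,zeta}
eta gamma (4): add. Components now {iota,theta} {epsilon} {eta,gamma,zeta}
iota zeta (4): add. Components now {eta,gamma,iota,theta,zeta} {epsilon}
epsilon theta (5): add. Components now {epsilon,eta,gamma,iota,theta,zeta}
MST edges: gamma zeta, iota theta, eta gamma, iota zeta, epsilon theta; total weight 1+2+4+4+5 = 16.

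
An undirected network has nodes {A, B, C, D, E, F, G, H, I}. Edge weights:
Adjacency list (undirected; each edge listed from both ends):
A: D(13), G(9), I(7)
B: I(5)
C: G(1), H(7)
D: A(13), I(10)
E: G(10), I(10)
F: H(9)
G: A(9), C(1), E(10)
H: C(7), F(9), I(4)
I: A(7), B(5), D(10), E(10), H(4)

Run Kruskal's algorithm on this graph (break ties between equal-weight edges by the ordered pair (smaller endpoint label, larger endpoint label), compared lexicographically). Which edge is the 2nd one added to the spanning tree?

Sort edges by weight, then run Kruskal:
C-G (1): add — endpoints in different components.
H-I (4): add — endpoints in different components.
B-I (5): add — endpoints in different components.
A-I (7): add — endpoints in different components.
C-H (7): add — endpoints in different components.
A-G (9): skip — A and G already connected.
F-H (9): add — endpoints in different components.
D-I (10): add — endpoints in different components.
E-G (10): add — endpoints in different components.
The 2nd edge added is H-I.

H-I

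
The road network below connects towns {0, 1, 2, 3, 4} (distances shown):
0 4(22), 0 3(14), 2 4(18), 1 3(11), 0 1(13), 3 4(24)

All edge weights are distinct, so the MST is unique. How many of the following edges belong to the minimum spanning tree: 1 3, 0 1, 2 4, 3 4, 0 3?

3

Kruskal: consider edges lightest-first.
1 3 (11): add. Components now {0} {1,3} {2} {4}
0 1 (13): add. Components now {0,1,3} {2} {4}
0 3 (14): skip — 0 and 3 already connected.
2 4 (18): add. Components now {0,1,3} {2,4}
0 4 (22): add. Components now {0,1,2,3,4}
MST edge set: {1 3, 0 1, 2 4, 0 4}.
Of the listed edges, {1 3, 0 1, 2 4} are in the MST → 3.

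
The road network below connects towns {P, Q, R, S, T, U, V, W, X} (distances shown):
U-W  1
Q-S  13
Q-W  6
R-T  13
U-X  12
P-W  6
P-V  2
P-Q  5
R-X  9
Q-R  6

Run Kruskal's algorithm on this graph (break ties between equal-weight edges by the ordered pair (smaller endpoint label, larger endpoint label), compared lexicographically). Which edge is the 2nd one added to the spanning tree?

Sort edges by weight, then run Kruskal:
U-W (1): add — endpoints in different components.
P-V (2): add — endpoints in different components.
P-Q (5): add — endpoints in different components.
P-W (6): add — endpoints in different components.
Q-R (6): add — endpoints in different components.
Q-W (6): skip — W and Q already connected.
R-X (9): add — endpoints in different components.
U-X (12): skip — X and U already connected.
Q-S (13): add — endpoints in different components.
R-T (13): add — endpoints in different components.
The 2nd edge added is P-V.

P-V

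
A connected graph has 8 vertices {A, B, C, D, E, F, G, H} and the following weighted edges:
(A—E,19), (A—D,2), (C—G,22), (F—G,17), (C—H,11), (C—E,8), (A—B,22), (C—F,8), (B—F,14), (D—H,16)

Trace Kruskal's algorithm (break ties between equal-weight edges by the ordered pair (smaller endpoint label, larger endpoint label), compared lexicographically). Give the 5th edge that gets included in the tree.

Kruskal's algorithm — process edges by increasing weight (ties by edge label):
A—D (2): add — endpoints in different components.
C—E (8): add — endpoints in different components.
C—F (8): add — endpoints in different components.
C—H (11): add — endpoints in different components.
B—F (14): add — endpoints in different components.
D—H (16): add — endpoints in different components.
F—G (17): add — endpoints in different components.
The 5th edge added is B—F.

B-F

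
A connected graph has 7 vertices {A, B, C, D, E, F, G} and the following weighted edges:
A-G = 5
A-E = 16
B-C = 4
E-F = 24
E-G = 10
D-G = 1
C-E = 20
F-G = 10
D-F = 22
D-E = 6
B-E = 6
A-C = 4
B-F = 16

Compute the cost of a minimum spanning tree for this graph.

30

Sort edges by weight, then run Kruskal:
D-G (1): add. Components now {A} {B} {C} {D,G} {E} {F}
A-C (4): add. Components now {A,C} {B} {D,G} {E} {F}
B-C (4): add. Components now {A,B,C} {D,G} {E} {F}
A-G (5): add. Components now {A,B,C,D,G} {E} {F}
B-E (6): add. Components now {A,B,C,D,E,G} {F}
D-E (6): skip — D and E already connected.
E-G (10): skip — E and G already connected.
F-G (10): add. Components now {A,B,C,D,E,F,G}
MST edges: D-G, A-C, B-C, A-G, B-E, F-G; total weight 1+4+4+5+6+10 = 30.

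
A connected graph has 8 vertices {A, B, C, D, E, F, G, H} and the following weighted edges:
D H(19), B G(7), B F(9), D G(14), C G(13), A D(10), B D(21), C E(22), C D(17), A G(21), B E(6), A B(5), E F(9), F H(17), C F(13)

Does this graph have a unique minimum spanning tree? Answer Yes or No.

Kruskal: consider edges lightest-first.
A B (5): add — endpoints in different components.
B E (6): add — endpoints in different components.
B G (7): add — endpoints in different components.
B F (9): add — endpoints in different components.
E F (9): skip — E and F already connected.
A D (10): add — endpoints in different components.
C F (13): add — endpoints in different components.
C G (13): skip — C and G already connected.
D G (14): skip — D and G already connected.
C D (17): skip — C and D already connected.
F H (17): add — endpoints in different components.
Non-tree edge C G has weight 13, equal to the heaviest edge on its tree cycle — swapping gives another MST of the same weight. Not unique.

No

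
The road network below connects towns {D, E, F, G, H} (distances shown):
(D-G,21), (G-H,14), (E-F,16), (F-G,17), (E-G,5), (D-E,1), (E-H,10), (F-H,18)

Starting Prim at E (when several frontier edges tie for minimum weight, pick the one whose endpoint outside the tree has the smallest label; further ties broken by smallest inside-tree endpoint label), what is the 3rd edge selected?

Prim, starting at E.
Step 1: frontier [D-E 1, E-G 5, E-H 10, E-F 16] → take D-E (1); add D.
Step 2: frontier [D-G 21, E-G 5, E-H 10, E-F 16] → take E-G (5); add G.
Step 3: frontier [E-H 10, E-F 16, G-H 14, F-G 17] → take E-H (10); add H.
Step 4: frontier [E-F 16, F-G 17, F-H 18] → take E-F (16); add F.
The 3rd edge added is E-H.

E-H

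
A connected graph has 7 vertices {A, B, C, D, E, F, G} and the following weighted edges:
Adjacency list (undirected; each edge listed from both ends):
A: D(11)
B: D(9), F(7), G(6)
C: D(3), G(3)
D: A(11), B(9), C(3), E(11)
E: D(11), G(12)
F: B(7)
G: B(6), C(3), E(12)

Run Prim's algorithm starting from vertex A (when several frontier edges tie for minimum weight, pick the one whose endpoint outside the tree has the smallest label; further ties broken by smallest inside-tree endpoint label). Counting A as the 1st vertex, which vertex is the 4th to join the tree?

Prim's algorithm from A:
Step 1: cheapest edge leaving the tree is A D (11); add D.
Step 2: cheapest edge leaving the tree is C D (3); add C.
Step 3: cheapest edge leaving the tree is C G (3); add G.
Step 4: cheapest edge leaving the tree is B G (6); add B.
Step 5: cheapest edge leaving the tree is B F (7); add F.
Step 6: cheapest edge leaving the tree is D E (11); add E.
Vertex order: A, D, C, G, B, F, E. The 4th vertex is G.

G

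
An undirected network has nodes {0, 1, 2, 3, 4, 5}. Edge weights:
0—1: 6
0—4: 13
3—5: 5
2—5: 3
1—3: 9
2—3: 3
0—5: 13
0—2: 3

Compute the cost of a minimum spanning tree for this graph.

Kruskal's algorithm — process edges by increasing weight (ties by edge label):
0—2 (3): add — endpoints in different components.
2—3 (3): add — endpoints in different components.
2—5 (3): add — endpoints in different components.
3—5 (5): skip — 3 and 5 already connected.
0—1 (6): add — endpoints in different components.
1—3 (9): skip — 1 and 3 already connected.
0—4 (13): add — endpoints in different components.
MST edges: 0—2, 2—3, 2—5, 0—1, 0—4; total weight 3+3+3+6+13 = 28.

28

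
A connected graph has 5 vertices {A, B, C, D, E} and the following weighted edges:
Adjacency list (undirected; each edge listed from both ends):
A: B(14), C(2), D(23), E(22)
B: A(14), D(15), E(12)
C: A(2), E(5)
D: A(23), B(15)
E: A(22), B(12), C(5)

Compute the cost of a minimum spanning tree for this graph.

Prim, starting at A.
Step 1: frontier [A–C 2, A–B 14, A–E 22, A–D 23] → take A–C (2); add C.
Step 2: frontier [A–B 14, A–E 22, A–D 23, C–E 5] → take C–E (5); add E.
Step 3: frontier [A–B 14, A–D 23, B–E 12] → take B–E (12); add B.
Step 4: frontier [A–D 23, B–D 15] → take B–D (15); add D.
MST edges: A–C, C–E, B–E, B–D; total weight 2+5+12+15 = 34.

34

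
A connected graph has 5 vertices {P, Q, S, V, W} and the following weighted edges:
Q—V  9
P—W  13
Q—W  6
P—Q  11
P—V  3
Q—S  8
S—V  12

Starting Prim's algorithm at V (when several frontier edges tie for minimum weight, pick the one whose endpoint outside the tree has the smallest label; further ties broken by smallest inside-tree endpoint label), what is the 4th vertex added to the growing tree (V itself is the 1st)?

W

Prim, starting at V.
Step 1: frontier [P—V 3, Q—V 9, S—V 12] → take P—V (3); add P.
Step 2: frontier [P—Q 11, P—W 13, Q—V 9, S—V 12] → take Q—V (9); add Q.
Step 3: frontier [P—W 13, Q—W 6, Q—S 8, S—V 12] → take Q—W (6); add W.
Step 4: frontier [Q—S 8, S—V 12] → take Q—S (8); add S.
Vertex order: V, P, Q, W, S. The 4th vertex is W.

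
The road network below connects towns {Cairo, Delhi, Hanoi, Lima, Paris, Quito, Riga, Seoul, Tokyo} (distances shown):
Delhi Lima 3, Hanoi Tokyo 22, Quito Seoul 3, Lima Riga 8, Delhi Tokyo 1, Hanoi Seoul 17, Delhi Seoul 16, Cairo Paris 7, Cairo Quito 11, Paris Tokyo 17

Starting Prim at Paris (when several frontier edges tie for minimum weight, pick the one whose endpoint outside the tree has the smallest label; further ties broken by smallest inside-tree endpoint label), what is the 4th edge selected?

Delhi-Seoul

Grow the tree from Paris using Prim:
Step 1: frontier [Cairo Paris 7, Paris Tokyo 17] → take Cairo Paris (7); add Cairo.
Step 2: frontier [Cairo Quito 11, Paris Tokyo 17] → take Cairo Quito (11); add Quito.
Step 3: frontier [Paris Tokyo 17, Quito Seoul 3] → take Quito Seoul (3); add Seoul.
Step 4: frontier [Paris Tokyo 17, Delhi Seoul 16, Hanoi Seoul 17] → take Delhi Seoul (16); add Delhi.
Step 5: frontier [Delhi Tokyo 1, Delhi Lima 3, Paris Tokyo 17, Hanoi Seoul 17] → take Delhi Tokyo (1); add Tokyo.
Step 6: frontier [Delhi Lima 3, Hanoi Seoul 17, Hanoi Tokyo 22] → take Delhi Lima (3); add Lima.
Step 7: frontier [Lima Riga 8, Hanoi Seoul 17, Hanoi Tokyo 22] → take Lima Riga (8); add Riga.
Step 8: frontier [Hanoi Seoul 17, Hanoi Tokyo 22] → take Hanoi Seoul (17); add Hanoi.
The 4th edge added is Delhi Seoul.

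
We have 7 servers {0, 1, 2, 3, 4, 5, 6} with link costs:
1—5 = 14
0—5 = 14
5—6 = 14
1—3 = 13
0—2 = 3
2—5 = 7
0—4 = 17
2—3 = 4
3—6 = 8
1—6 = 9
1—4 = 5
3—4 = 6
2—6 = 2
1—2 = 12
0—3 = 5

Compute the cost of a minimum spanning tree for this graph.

Kruskal: consider edges lightest-first.
2—6 (2): add. Components now {0} {1} {2,6} {3} {4} {5}
0—2 (3): add. Components now {0,2,6} {1} {3} {4} {5}
2—3 (4): add. Components now {0,2,3,6} {1} {4} {5}
0—3 (5): skip — 0 and 3 already connected.
1—4 (5): add. Components now {0,2,3,6} {1,4} {5}
3—4 (6): add. Components now {0,1,2,3,4,6} {5}
2—5 (7): add. Components now {0,1,2,3,4,5,6}
MST edges: 2—6, 0—2, 2—3, 1—4, 3—4, 2—5; total weight 2+3+4+5+6+7 = 27.

27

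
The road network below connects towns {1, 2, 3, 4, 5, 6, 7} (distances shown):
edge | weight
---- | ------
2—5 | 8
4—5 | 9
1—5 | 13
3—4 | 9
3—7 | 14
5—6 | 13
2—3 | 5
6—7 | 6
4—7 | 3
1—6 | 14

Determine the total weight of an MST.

Kruskal: consider edges lightest-first.
4—7 (3): add — endpoints in different components.
2—3 (5): add — endpoints in different components.
6—7 (6): add — endpoints in different components.
2—5 (8): add — endpoints in different components.
3—4 (9): add — endpoints in different components.
4—5 (9): skip — 4 and 5 already connected.
1—5 (13): add — endpoints in different components.
MST edges: 4—7, 2—3, 6—7, 2—5, 3—4, 1—5; total weight 3+5+6+8+9+13 = 44.

44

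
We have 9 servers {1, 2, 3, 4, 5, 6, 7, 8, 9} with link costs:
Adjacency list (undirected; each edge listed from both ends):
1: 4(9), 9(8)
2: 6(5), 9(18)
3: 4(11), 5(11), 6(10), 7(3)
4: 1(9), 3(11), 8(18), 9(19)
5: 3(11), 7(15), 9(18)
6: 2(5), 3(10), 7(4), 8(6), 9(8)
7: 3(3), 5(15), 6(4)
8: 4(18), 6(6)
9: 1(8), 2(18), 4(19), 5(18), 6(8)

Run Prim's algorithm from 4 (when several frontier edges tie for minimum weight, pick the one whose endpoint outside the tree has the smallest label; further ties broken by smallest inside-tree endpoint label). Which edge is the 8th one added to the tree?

Prim, starting at 4.
Step 1: cheapest edge leaving the tree is 1—4 (9); add 1.
Step 2: cheapest edge leaving the tree is 1—9 (8); add 9.
Step 3: cheapest edge leaving the tree is 6—9 (8); add 6.
Step 4: cheapest edge leaving the tree is 6—7 (4); add 7.
Step 5: cheapest edge leaving the tree is 3—7 (3); add 3.
Step 6: cheapest edge leaving the tree is 2—6 (5); add 2.
Step 7: cheapest edge leaving the tree is 6—8 (6); add 8.
Step 8: cheapest edge leaving the tree is 3—5 (11); add 5.
The 8th edge added is 3—5.

3-5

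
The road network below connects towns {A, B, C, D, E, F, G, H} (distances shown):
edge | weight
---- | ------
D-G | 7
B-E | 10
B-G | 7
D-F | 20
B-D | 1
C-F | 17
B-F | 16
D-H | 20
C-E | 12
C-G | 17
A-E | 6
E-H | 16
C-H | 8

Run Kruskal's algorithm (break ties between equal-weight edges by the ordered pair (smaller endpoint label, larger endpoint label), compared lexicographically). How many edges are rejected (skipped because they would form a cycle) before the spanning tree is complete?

1

Kruskal: consider edges lightest-first.
B-D (1): add — endpoints in different components.
A-E (6): add — endpoints in different components.
B-G (7): add — endpoints in different components.
D-G (7): skip — D and G already connected.
C-H (8): add — endpoints in different components.
B-E (10): add — endpoints in different components.
C-E (12): add — endpoints in different components.
B-F (16): add — endpoints in different components.
Edges rejected before the tree was complete: 1.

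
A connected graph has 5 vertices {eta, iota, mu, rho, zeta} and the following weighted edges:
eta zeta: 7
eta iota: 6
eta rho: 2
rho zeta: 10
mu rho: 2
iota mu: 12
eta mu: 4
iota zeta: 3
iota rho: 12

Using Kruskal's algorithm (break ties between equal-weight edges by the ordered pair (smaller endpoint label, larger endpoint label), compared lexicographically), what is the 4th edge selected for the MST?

eta-iota

Kruskal: consider edges lightest-first.
eta rho (2): add. Components now {zeta} {eta,rho} {iota} {mu}
mu rho (2): add. Components now {zeta} {eta,mu,rho} {iota}
iota zeta (3): add. Components now {iota,zeta} {eta,mu,rho}
eta mu (4): skip — eta and mu already connected.
eta iota (6): add. Components now {eta,iota,mu,rho,zeta}
The 4th edge added is eta iota.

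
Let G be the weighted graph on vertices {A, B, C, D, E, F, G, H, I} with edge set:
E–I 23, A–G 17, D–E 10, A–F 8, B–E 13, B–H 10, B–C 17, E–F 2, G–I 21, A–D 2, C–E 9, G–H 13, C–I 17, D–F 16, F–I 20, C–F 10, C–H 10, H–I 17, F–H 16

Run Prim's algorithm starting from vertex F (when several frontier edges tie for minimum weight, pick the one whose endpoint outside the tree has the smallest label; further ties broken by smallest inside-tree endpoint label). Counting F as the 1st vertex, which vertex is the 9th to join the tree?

Prim's algorithm from F:
Step 1: cheapest edge leaving the tree is E–F (2); add E.
Step 2: cheapest edge leaving the tree is A–F (8); add A.
Step 3: cheapest edge leaving the tree is A–D (2); add D.
Step 4: cheapest edge leaving the tree is C–E (9); add C.
Step 5: cheapest edge leaving the tree is C–H (10); add H.
Step 6: cheapest edge leaving the tree is B–H (10); add B.
Step 7: cheapest edge leaving the tree is G–H (13); add G.
Step 8: cheapest edge leaving the tree is C–I (17); add I.
Vertex order: F, E, A, D, C, H, B, G, I. The 9th vertex is I.

I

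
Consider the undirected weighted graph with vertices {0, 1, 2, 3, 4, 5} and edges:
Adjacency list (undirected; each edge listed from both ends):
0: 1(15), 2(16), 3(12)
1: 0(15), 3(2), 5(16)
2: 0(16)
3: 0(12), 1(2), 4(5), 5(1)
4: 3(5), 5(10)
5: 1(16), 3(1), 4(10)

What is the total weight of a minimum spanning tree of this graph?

36

Grow the tree from 3 using Prim:
Step 1: cheapest edge leaving the tree is 3 5 (1); add 5.
Step 2: cheapest edge leaving the tree is 1 3 (2); add 1.
Step 3: cheapest edge leaving the tree is 3 4 (5); add 4.
Step 4: cheapest edge leaving the tree is 0 3 (12); add 0.
Step 5: cheapest edge leaving the tree is 0 2 (16); add 2.
MST edges: 3 5, 1 3, 3 4, 0 3, 0 2; total weight 1+2+5+12+16 = 36.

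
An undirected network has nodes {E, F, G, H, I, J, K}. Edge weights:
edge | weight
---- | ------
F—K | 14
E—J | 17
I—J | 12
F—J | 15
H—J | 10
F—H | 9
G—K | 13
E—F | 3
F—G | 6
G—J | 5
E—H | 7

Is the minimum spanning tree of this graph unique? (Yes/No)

Yes

Sort edges by weight, then run Kruskal:
E—F (3): add — endpoints in different components.
G—J (5): add — endpoints in different components.
F—G (6): add — endpoints in different components.
E—H (7): add — endpoints in different components.
F—H (9): skip — F and H already connected.
H—J (10): skip — H and J already connected.
I—J (12): add — endpoints in different components.
G—K (13): add — endpoints in different components.
Every non-tree edge has weight strictly greater than the heaviest edge on the tree path between its endpoints, so the MST is unique.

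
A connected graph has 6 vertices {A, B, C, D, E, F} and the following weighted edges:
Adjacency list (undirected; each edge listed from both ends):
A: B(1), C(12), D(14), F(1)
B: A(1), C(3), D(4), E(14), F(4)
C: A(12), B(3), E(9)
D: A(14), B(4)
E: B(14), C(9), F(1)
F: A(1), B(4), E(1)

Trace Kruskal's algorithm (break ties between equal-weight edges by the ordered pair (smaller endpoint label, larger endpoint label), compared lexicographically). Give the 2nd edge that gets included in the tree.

Sort edges by weight, then run Kruskal:
A–B (1): add. Components now {A,B} {C} {D} {E} {F}
A–F (1): add. Components now {A,B,F} {C} {D} {E}
E–F (1): add. Components now {A,B,E,F} {C} {D}
B–C (3): add. Components now {A,B,C,E,F} {D}
B–D (4): add. Components now {A,B,C,D,E,F}
The 2nd edge added is A–F.

A-F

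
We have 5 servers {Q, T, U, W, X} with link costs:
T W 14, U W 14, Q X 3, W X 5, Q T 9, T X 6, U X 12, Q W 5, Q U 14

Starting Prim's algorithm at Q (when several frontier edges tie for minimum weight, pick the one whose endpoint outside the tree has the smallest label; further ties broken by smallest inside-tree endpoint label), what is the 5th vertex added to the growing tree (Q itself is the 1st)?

U

Grow the tree from Q using Prim:
Step 1: frontier [Q X 3, Q W 5, Q T 9, Q U 14] → take Q X (3); add X.
Step 2: frontier [Q W 5, Q T 9, Q U 14, W X 5, T X 6, U X 12] → take Q W (5); add W.
Step 3: frontier [Q T 9, Q U 14, T W 14, U W 14, T X 6, U X 12] → take T X (6); add T.
Step 4: frontier [Q U 14, U W 14, U X 12] → take U X (12); add U.
Vertex order: Q, X, W, T, U. The 5th vertex is U.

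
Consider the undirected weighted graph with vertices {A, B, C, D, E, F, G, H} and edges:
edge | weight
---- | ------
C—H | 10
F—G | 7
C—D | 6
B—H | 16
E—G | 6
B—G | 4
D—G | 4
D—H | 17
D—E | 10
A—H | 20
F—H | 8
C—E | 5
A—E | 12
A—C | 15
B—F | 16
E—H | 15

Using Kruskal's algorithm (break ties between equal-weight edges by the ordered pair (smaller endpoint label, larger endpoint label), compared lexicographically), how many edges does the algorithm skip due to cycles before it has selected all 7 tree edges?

Kruskal's algorithm — process edges by increasing weight (ties by edge label):
B—G (4): add — endpoints in different components.
D—G (4): add — endpoints in different components.
C—E (5): add — endpoints in different components.
C—D (6): add — endpoints in different components.
E—G (6): skip — E and G already connected.
F—G (7): add — endpoints in different components.
F—H (8): add — endpoints in different components.
C—H (10): skip — C and H already connected.
D—E (10): skip — D and E already connected.
A—E (12): add — endpoints in different components.
Edges rejected before the tree was complete: 3.

3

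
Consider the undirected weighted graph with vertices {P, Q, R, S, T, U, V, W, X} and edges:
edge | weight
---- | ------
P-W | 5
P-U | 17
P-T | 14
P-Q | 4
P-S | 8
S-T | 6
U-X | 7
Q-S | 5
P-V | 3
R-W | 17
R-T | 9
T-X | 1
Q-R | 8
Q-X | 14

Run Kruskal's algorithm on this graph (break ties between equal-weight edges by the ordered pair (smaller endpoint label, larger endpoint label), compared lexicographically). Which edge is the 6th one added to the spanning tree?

S-T

Kruskal's algorithm — process edges by increasing weight (ties by edge label):
T-X (1): add — endpoints in different components.
P-V (3): add — endpoints in different components.
P-Q (4): add — endpoints in different components.
P-W (5): add — endpoints in different components.
Q-S (5): add — endpoints in different components.
S-T (6): add — endpoints in different components.
U-X (7): add — endpoints in different components.
P-S (8): skip — S and P already connected.
Q-R (8): add — endpoints in different components.
The 6th edge added is S-T.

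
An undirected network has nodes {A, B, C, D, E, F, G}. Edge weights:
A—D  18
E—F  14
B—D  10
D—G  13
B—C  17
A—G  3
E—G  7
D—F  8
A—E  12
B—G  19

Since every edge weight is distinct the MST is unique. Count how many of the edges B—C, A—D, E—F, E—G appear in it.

Kruskal: consider edges lightest-first.
A—G (3): add. Components now {A,G} {B} {C} {D} {E} {F}
E—G (7): add. Components now {A,E,G} {B} {C} {D} {F}
D—F (8): add. Components now {A,E,G} {B} {C} {D,F}
B—D (10): add. Components now {A,E,G} {B,D,F} {C}
A—E (12): skip — A and E already connected.
D—G (13): add. Components now {A,B,D,E,F,G} {C}
E—F (14): skip — E and F already connected.
B—C (17): add. Components now {A,B,C,D,E,F,G}
MST edge set: {A—G, E—G, D—F, B—D, D—G, B—C}.
Of the listed edges, {B—C, E—G} are in the MST → 2.

2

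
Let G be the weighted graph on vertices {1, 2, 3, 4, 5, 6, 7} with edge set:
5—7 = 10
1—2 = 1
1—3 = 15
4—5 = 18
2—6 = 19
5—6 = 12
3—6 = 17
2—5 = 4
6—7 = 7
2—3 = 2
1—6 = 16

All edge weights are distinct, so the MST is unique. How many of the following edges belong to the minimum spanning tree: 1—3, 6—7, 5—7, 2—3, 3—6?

3

Kruskal: consider edges lightest-first.
1—2 (1): add. Components now {1,2} {3} {4} {5} {6} {7}
2—3 (2): add. Components now {1,2,3} {4} {5} {6} {7}
2—5 (4): add. Components now {1,2,3,5} {4} {6} {7}
6—7 (7): add. Components now {1,2,3,5} {4} {6,7}
5—7 (10): add. Components now {1,2,3,5,6,7} {4}
5—6 (12): skip — 5 and 6 already connected.
1—3 (15): skip — 1 and 3 already connected.
1—6 (16): skip — 1 and 6 already connected.
3—6 (17): skip — 3 and 6 already connected.
4—5 (18): add. Components now {1,2,3,4,5,6,7}
MST edge set: {1—2, 2—3, 2—5, 6—7, 5—7, 4—5}.
Of the listed edges, {6—7, 5—7, 2—3} are in the MST → 3.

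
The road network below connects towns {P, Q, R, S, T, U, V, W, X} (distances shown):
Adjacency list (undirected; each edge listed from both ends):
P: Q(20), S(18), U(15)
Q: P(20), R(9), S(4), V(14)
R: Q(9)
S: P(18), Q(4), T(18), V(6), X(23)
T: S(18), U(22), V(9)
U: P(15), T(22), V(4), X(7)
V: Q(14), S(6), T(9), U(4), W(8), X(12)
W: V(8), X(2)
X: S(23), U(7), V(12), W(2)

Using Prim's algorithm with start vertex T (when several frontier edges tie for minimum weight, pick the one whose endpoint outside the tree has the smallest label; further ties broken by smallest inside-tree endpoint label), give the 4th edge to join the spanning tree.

Grow the tree from T using Prim:
Step 1: cheapest edge leaving the tree is T–V (9); add V.
Step 2: cheapest edge leaving the tree is U–V (4); add U.
Step 3: cheapest edge leaving the tree is S–V (6); add S.
Step 4: cheapest edge leaving the tree is Q–S (4); add Q.
Step 5: cheapest edge leaving the tree is U–X (7); add X.
Step 6: cheapest edge leaving the tree is W–X (2); add W.
Step 7: cheapest edge leaving the tree is Q–R (9); add R.
Step 8: cheapest edge leaving the tree is P–U (15); add P.
The 4th edge added is Q–S.

Q-S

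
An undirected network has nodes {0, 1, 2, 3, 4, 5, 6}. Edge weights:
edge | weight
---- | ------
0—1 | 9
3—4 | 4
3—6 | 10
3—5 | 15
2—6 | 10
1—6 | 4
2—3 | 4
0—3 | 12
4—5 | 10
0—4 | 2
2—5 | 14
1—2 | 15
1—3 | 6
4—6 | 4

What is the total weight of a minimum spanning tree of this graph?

Prim, starting at 2.
Step 1: frontier [2—3 4, 2—6 10, 2—5 14, 1—2 15] → take 2—3 (4); add 3.
Step 2: frontier [2—6 10, 2—5 14, 1—2 15, 3—4 4, 1—3 6, 3—6 10, 0—3 12, 3—5 15] → take 3—4 (4); add 4.
Step 3: frontier [2—6 10, 2—5 14, 1—2 15, 1—3 6, 3—6 10, 0—3 12, 3—5 15, 0—4 2, 4—6 4, 4—5 10] → take 0—4 (2); add 0.
Step 4: frontier [0—1 9, 2—6 10, 2—5 14, 1—2 15, 1—3 6, 3—6 10, 3—5 15, 4—6 4, 4—5 10] → take 4—6 (4); add 6.
Step 5: frontier [0—1 9, 2—5 14, 1—2 15, 1—3 6, 3—5 15, 4—5 10, 1—6 4] → take 1—6 (4); add 1.
Step 6: frontier [2—5 14, 3—5 15, 4—5 10] → take 4—5 (10); add 5.
MST edges: 2—3, 3—4, 0—4, 4—6, 1—6, 4—5; total weight 4+4+2+4+4+10 = 28.

28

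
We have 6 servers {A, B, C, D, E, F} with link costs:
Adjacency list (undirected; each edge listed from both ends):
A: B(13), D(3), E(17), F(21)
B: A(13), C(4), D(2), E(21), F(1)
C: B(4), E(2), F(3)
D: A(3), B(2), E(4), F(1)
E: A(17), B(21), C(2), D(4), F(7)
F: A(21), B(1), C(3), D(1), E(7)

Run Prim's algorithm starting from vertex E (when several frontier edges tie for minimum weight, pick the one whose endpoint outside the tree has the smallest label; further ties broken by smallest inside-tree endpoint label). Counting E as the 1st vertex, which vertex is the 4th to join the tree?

B

Grow the tree from E using Prim:
Step 1: cheapest edge leaving the tree is C–E (2); add C.
Step 2: cheapest edge leaving the tree is C–F (3); add F.
Step 3: cheapest edge leaving the tree is B–F (1); add B.
Step 4: cheapest edge leaving the tree is D–F (1); add D.
Step 5: cheapest edge leaving the tree is A–D (3); add A.
Vertex order: E, C, F, B, D, A. The 4th vertex is B.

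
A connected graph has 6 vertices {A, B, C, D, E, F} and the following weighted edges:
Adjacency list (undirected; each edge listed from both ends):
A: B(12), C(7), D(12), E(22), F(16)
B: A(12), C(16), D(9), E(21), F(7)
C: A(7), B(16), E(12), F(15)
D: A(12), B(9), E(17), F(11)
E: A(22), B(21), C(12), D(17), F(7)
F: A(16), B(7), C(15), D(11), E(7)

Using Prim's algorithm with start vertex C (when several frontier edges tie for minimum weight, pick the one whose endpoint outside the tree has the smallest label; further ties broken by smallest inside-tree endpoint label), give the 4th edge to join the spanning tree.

Prim, starting at C.
Step 1: cheapest edge leaving the tree is A-C (7); add A.
Step 2: cheapest edge leaving the tree is A-B (12); add B.
Step 3: cheapest edge leaving the tree is B-F (7); add F.
Step 4: cheapest edge leaving the tree is E-F (7); add E.
Step 5: cheapest edge leaving the tree is B-D (9); add D.
The 4th edge added is E-F.

E-F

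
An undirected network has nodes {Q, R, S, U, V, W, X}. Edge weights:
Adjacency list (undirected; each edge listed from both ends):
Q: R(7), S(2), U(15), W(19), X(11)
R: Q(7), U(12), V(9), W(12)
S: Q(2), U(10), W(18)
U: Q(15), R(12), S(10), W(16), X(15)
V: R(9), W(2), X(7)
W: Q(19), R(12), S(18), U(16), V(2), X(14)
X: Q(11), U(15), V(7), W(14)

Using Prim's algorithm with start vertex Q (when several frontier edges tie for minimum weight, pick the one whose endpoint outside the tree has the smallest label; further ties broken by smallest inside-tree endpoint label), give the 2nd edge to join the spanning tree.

Prim, starting at Q.
Step 1: cheapest edge leaving the tree is Q-S (2); add S.
Step 2: cheapest edge leaving the tree is Q-R (7); add R.
Step 3: cheapest edge leaving the tree is R-V (9); add V.
Step 4: cheapest edge leaving the tree is V-W (2); add W.
Step 5: cheapest edge leaving the tree is V-X (7); add X.
Step 6: cheapest edge leaving the tree is S-U (10); add U.
The 2nd edge added is Q-R.

Q-R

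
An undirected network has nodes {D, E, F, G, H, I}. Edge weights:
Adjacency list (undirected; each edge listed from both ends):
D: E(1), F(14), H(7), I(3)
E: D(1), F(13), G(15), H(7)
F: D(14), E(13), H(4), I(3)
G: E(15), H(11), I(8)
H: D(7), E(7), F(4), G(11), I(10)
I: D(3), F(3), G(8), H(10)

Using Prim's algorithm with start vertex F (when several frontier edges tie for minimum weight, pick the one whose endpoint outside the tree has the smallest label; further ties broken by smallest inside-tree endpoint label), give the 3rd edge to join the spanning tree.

Prim's algorithm from F:
Step 1: cheapest edge leaving the tree is F I (3); add I.
Step 2: cheapest edge leaving the tree is D I (3); add D.
Step 3: cheapest edge leaving the tree is D E (1); add E.
Step 4: cheapest edge leaving the tree is F H (4); add H.
Step 5: cheapest edge leaving the tree is G I (8); add G.
The 3rd edge added is D E.

D-E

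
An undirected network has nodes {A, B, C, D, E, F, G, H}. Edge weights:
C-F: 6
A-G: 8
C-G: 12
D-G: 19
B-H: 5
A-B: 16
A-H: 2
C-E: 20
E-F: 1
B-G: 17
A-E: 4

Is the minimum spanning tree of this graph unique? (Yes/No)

Kruskal's algorithm — process edges by increasing weight (ties by edge label):
E-F (1): add — endpoints in different components.
A-H (2): add — endpoints in different components.
A-E (4): add — endpoints in different components.
B-H (5): add — endpoints in different components.
C-F (6): add — endpoints in different components.
A-G (8): add — endpoints in different components.
C-G (12): skip — C and G already connected.
A-B (16): skip — A and B already connected.
B-G (17): skip — B and G already connected.
D-G (19): add — endpoints in different components.
Every non-tree edge has weight strictly greater than the heaviest edge on the tree path between its endpoints, so the MST is unique.

Yes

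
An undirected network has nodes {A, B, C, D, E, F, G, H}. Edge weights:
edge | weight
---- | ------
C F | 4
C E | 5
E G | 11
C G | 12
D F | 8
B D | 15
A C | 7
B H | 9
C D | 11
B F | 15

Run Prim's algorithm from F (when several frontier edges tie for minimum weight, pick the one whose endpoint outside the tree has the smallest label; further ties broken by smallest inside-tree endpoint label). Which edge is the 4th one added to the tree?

Grow the tree from F using Prim:
Step 1: frontier [C F 4, D F 8, B F 15] → take C F (4); add C.
Step 2: frontier [C E 5, A C 7, C D 11, C G 12, D F 8, B F 15] → take C E (5); add E.
Step 3: frontier [A C 7, C D 11, C G 12, E G 11, D F 8, B F 15] → take A C (7); add A.
Step 4: frontier [C D 11, C G 12, E G 11, D F 8, B F 15] → take D F (8); add D.
Step 5: frontier [C G 12, B D 15, E G 11, B F 15] → take E G (11); add G.
Step 6: frontier [B D 15, B F 15] → take B D (15); add B.
Step 7: frontier [B H 9] → take B H (9); add H.
The 4th edge added is D F.

D-F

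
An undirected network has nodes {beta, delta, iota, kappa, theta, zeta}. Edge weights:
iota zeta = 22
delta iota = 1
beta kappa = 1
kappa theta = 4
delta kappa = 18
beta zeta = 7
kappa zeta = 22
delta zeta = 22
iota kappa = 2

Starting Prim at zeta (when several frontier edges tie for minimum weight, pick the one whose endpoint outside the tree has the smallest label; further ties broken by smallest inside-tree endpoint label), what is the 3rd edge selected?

iota-kappa

Prim, starting at zeta.
Step 1: cheapest edge leaving the tree is beta zeta (7); add beta.
Step 2: cheapest edge leaving the tree is beta kappa (1); add kappa.
Step 3: cheapest edge leaving the tree is iota kappa (2); add iota.
Step 4: cheapest edge leaving the tree is delta iota (1); add delta.
Step 5: cheapest edge leaving the tree is kappa theta (4); add theta.
The 3rd edge added is iota kappa.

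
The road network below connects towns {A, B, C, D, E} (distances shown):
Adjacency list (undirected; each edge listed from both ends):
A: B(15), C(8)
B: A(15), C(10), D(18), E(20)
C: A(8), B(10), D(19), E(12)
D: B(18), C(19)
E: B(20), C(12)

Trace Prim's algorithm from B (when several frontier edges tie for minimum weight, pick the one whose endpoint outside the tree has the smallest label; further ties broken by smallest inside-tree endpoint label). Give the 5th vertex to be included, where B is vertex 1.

D

Prim, starting at B.
Step 1: frontier [B–C 10, A–B 15, B–D 18, B–E 20] → take B–C (10); add C.
Step 2: frontier [A–B 15, B–D 18, B–E 20, A–C 8, C–E 12, C–D 19] → take A–C (8); add A.
Step 3: frontier [B–D 18, B–E 20, C–E 12, C–D 19] → take C–E (12); add E.
Step 4: frontier [B–D 18, C–D 19] → take B–D (18); add D.
Vertex order: B, C, A, E, D. The 5th vertex is D.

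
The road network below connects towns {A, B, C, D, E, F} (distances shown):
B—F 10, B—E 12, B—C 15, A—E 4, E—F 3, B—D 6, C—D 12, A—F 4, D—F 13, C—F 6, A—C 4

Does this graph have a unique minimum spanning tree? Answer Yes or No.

No

Kruskal: consider edges lightest-first.
E—F (3): add — endpoints in different components.
A—C (4): add — endpoints in different components.
A—E (4): add — endpoints in different components.
A—F (4): skip — A and F already connected.
B—D (6): add — endpoints in different components.
C—F (6): skip — C and F already connected.
B—F (10): add — endpoints in different components.
Non-tree edge A—F has weight 4, equal to the heaviest edge on its tree cycle — swapping gives another MST of the same weight. Not unique.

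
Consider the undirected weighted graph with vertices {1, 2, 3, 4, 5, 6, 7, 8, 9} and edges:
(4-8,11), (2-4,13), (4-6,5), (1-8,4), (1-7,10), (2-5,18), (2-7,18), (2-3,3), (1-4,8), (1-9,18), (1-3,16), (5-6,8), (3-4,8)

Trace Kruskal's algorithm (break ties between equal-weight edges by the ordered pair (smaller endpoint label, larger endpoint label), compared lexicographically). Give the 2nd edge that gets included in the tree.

1-8

Kruskal's algorithm — process edges by increasing weight (ties by edge label):
2-3 (3): add — endpoints in different components.
1-8 (4): add — endpoints in different components.
4-6 (5): add — endpoints in different components.
1-4 (8): add — endpoints in different components.
3-4 (8): add — endpoints in different components.
5-6 (8): add — endpoints in different components.
1-7 (10): add — endpoints in different components.
4-8 (11): skip — 4 and 8 already connected.
2-4 (13): skip — 2 and 4 already connected.
1-3 (16): skip — 1 and 3 already connected.
1-9 (18): add — endpoints in different components.
The 2nd edge added is 1-8.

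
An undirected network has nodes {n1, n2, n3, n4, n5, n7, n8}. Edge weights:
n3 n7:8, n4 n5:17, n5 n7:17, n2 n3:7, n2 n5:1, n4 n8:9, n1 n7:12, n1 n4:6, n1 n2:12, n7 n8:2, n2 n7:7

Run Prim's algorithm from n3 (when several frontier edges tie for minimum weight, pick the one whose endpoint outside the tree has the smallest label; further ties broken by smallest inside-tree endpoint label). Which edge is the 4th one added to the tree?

Prim's algorithm from n3:
Step 1: frontier [n2 n3 7, n3 n7 8] → take n2 n3 (7); add n2.
Step 2: frontier [n2 n5 1, n2 n7 7, n1 n2 12, n3 n7 8] → take n2 n5 (1); add n5.
Step 3: frontier [n2 n7 7, n1 n2 12, n3 n7 8, n4 n5 17, n5 n7 17] → take n2 n7 (7); add n7.
Step 4: frontier [n1 n2 12, n4 n5 17, n7 n8 2, n1 n7 12] → take n7 n8 (2); add n8.
Step 5: frontier [n1 n2 12, n4 n5 17, n1 n7 12, n4 n8 9] → take n4 n8 (9); add n4.
Step 6: frontier [n1 n2 12, n1 n4 6, n1 n7 12] → take n1 n4 (6); add n1.
The 4th edge added is n7 n8.

n7-n8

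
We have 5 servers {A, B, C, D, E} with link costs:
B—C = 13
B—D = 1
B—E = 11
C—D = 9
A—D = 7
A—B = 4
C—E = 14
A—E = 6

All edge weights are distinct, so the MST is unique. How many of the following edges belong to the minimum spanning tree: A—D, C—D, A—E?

Kruskal: consider edges lightest-first.
B—D (1): add — endpoints in different components.
A—B (4): add — endpoints in different components.
A—E (6): add — endpoints in different components.
A—D (7): skip — A and D already connected.
C—D (9): add — endpoints in different components.
MST edge set: {B—D, A—B, A—E, C—D}.
Of the listed edges, {C—D, A—E} are in the MST → 2.

2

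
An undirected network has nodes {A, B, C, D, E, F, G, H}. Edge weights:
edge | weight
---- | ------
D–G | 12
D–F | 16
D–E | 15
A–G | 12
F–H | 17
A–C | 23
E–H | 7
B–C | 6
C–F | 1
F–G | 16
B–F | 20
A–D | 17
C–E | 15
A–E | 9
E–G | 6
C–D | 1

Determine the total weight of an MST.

Grow the tree from E using Prim:
Step 1: cheapest edge leaving the tree is E–G (6); add G.
Step 2: cheapest edge leaving the tree is E–H (7); add H.
Step 3: cheapest edge leaving the tree is A–E (9); add A.
Step 4: cheapest edge leaving the tree is D–G (12); add D.
Step 5: cheapest edge leaving the tree is C–D (1); add C.
Step 6: cheapest edge leaving the tree is C–F (1); add F.
Step 7: cheapest edge leaving the tree is B–C (6); add B.
MST edges: E–G, E–H, A–E, D–G, C–D, C–F, B–C; total weight 6+7+9+12+1+1+6 = 42.

42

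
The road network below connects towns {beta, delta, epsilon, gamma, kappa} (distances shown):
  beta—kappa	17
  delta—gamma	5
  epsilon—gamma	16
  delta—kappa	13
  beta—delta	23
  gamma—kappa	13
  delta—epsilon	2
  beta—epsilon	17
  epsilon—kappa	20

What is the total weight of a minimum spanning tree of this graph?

37

Prim, starting at kappa.
Step 1: cheapest edge leaving the tree is delta—kappa (13); add delta.
Step 2: cheapest edge leaving the tree is delta—epsilon (2); add epsilon.
Step 3: cheapest edge leaving the tree is delta—gamma (5); add gamma.
Step 4: cheapest edge leaving the tree is beta—epsilon (17); add beta.
MST edges: delta—kappa, delta—epsilon, delta—gamma, beta—epsilon; total weight 13+2+5+17 = 37.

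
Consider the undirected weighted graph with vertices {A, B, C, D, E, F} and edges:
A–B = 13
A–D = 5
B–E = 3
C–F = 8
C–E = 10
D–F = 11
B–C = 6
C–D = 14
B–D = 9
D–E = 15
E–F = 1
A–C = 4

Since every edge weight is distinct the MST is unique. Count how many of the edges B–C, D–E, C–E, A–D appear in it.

Sort edges by weight, then run Kruskal:
E–F (1): add. Components now {A} {B} {C} {D} {E,F}
B–E (3): add. Components now {A} {B,E,F} {C} {D}
A–C (4): add. Components now {A,C} {B,E,F} {D}
A–D (5): add. Components now {A,C,D} {B,E,F}
B–C (6): add. Components now {A,B,C,D,E,F}
MST edge set: {E–F, B–E, A–C, A–D, B–C}.
Of the listed edges, {B–C, A–D} are in the MST → 2.

2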